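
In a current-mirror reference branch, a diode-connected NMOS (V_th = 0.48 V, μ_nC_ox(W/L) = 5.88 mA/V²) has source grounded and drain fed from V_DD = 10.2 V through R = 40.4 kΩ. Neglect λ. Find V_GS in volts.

With gate tied to drain, V_GS = V_DS ≥ V_GS − V_th, so the device is in saturation.
KCL at the drain: ½ k_n (V_GS − V_th)² = (V_DD − V_GS)/R.
Let x = V_GS − 0.48. Then 119 x² + x − 9.72 = 0, giving x = 0.282 V (positive root), so V_GS = 0.762 V.
I_D = (V_DD − V_GS)/R = (10.2 − 0.762) / 40.4 = 0.234 mA.

V_GS = 0.762 V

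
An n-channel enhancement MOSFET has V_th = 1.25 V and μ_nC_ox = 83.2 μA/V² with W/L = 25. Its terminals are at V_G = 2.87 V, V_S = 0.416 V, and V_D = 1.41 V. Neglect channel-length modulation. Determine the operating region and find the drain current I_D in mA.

V_GS = V_G − V_S = 2.87 − 0.416 = 2.45 V; V_DS = V_D − V_S = 1.41 − 0.416 = 0.994 V.
k_n = μ_nC_ox · (W/L) = 2.08 mA/V².
V_ov = V_GS − V_th = 2.45 − 1.25 = 1.2 V.
Since V_DS = 0.994 V < V_ov = 1.2 V, the device is in the triode region.
I_D = k_n [V_ov · V_DS − ½ V_DS²] = 2.08 × [1.2 × 0.994 − 0.5 × 0.994²] = 1.46 mA.

Triode; I_D = 1.46 mA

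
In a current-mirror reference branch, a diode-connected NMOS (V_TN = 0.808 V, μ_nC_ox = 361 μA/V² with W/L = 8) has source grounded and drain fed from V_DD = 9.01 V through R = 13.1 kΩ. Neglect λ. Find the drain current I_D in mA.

I_D = 0.578 mA

With gate tied to drain, V_GS = V_DS ≥ V_GS − V_TN, so the device is in saturation.
k_n = μ_nC_ox · (W/L) = 2.888 mA/V².
KCL at the drain: ½ k_n (V_GS − V_TN)² = (V_DD − V_GS)/R.
Let x = V_GS − 0.808. Then 18.9 x² + x − 8.202 = 0, giving x = 0.633 V (positive root), so V_GS = 1.44 V.
I_D = (V_DD − V_GS)/R = (9.01 − 1.44) / 13.1 = 0.578 mA.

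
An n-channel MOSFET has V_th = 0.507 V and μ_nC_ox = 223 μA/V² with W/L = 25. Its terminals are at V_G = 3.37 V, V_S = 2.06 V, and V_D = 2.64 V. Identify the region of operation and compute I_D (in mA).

V_GS = V_G − V_S = 3.37 − 2.06 = 1.31 V; V_DS = V_D − V_S = 2.64 − 2.06 = 0.58 V.
k_n = μ_nC_ox · (W/L) = 5.575 mA/V².
V_ov = V_GS − V_th = 1.31 − 0.507 = 0.803 V.
Since V_DS = 0.58 V < V_ov = 0.803 V, the device is in the triode region.
I_D = k_n [V_ov · V_DS − ½ V_DS²] = 5.575 × [0.803 × 0.58 − 0.5 × 0.58²] = 1.66 mA.

Triode; I_D = 1.66 mA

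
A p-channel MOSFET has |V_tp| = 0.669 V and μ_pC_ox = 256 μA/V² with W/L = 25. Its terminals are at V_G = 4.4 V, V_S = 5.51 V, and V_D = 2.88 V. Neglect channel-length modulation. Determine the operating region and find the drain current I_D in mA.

V_SG = V_S − V_G = 5.51 − 4.4 = 1.11 V; V_SD = V_S − V_D = 5.51 − 2.88 = 2.63 V.
k_p = μ_pC_ox · (W/L) = 6.4 mA/V².
V_ov = V_SG − |V_tp| = 1.11 − 0.669 = 0.441 V.
Since V_SD = 2.63 V ≥ V_ov = 0.441 V, the device is in saturation.
I_D = ½ k_p V_ov² = 0.5 × 6.4 × 0.441² = 0.622 mA.

Saturation; I_D = 0.622 mA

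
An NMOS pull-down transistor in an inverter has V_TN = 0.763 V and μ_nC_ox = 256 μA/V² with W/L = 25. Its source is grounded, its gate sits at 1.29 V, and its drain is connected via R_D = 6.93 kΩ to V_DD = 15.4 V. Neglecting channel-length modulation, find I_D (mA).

V_GS = V_G = 1.29 V, so V_ov = 1.29 − 0.763 = 0.527 V.
k_n = μ_nC_ox · (W/L) = 6.4 mA/V².
Assume saturation: I_D = ½ k_n V_ov² = 0.5 × 6.4 × 0.527² = 0.889 mA, giving V_DS = V_DD − I_D R_D = 15.4 − 0.889 × 6.93 = 9.24 V.
V_DS = 9.24 V ≥ V_ov = 0.527 V, confirming saturation.

I_D = 0.889 mA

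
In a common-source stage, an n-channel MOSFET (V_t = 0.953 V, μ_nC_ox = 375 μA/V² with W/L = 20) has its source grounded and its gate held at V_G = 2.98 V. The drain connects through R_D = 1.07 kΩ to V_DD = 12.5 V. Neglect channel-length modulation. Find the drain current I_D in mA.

I_D = 10.8 mA

V_GS = V_G = 2.98 V, so V_ov = 2.98 − 0.953 = 2.03 V.
k_n = μ_nC_ox · (W/L) = 7.5 mA/V².
Assume saturation: I_D = ½ k_n V_ov² = 0.5 × 7.5 × 2.03² = 15.4 mA, giving V_DS = V_DD − I_D R_D = 12.5 − 15.4 × 1.07 = -3.99 V.
But -3.99 V < V_ov = 2.03 V, so the device is actually in triode.
In triode I_D = k_n[V_ov V_DS − ½ V_DS²] and I_D = (V_DD − V_DS)/R_D. Equating: 4.01 V_DS² − 17.27 V_DS + 12.5 = 0, giving V_DS = 0.921 V (the root below V_ov).
I_D = (12.5 − 0.921) / 1.07 = 10.8 mA.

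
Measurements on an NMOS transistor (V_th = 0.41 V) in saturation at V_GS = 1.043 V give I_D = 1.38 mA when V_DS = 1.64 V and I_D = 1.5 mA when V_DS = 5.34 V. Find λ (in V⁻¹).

λ = 0.0244 V⁻¹

With V_GS fixed, I_D ∝ (1 + λ V_DS) in saturation, so I_D2/I_D1 = (1 + λ V_DS2)/(1 + λ V_DS1).
1.5/1.38 = 1.087 = (1 + 5.34 λ)/(1 + 1.64 λ).
Solving: λ (I_D1 V_DS2 − I_D2 V_DS1) = I_D2 − I_D1, so λ = (1.5 − 1.38) / (1.38 × 5.34 − 1.5 × 1.64) = 0.12 / 4.91 = 0.0244 V⁻¹.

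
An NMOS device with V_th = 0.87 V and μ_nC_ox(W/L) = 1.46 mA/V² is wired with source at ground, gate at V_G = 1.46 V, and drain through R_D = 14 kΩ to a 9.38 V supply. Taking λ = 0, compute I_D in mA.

I_D = 0.254 mA

V_GS = V_G = 1.46 V, so V_ov = 1.46 − 0.87 = 0.59 V.
Assume saturation: I_D = ½ k_n V_ov² = 0.5 × 1.46 × 0.59² = 0.254 mA, giving V_DS = V_DD − I_D R_D = 9.38 − 0.254 × 14 = 5.82 V.
V_DS = 5.82 V ≥ V_ov = 0.59 V, confirming saturation.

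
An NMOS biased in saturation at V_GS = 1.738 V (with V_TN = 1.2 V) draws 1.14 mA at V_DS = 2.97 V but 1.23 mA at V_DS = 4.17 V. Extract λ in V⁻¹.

With V_GS fixed, I_D ∝ (1 + λ V_DS) in saturation, so I_D2/I_D1 = (1 + λ V_DS2)/(1 + λ V_DS1).
1.23/1.14 = 1.079 = (1 + 4.17 λ)/(1 + 2.97 λ).
Solving: λ (I_D1 V_DS2 − I_D2 V_DS1) = I_D2 − I_D1, so λ = (1.23 − 1.14) / (1.14 × 4.17 − 1.23 × 2.97) = 0.09 / 1.1 = 0.0818 V⁻¹.

λ = 0.0818 V⁻¹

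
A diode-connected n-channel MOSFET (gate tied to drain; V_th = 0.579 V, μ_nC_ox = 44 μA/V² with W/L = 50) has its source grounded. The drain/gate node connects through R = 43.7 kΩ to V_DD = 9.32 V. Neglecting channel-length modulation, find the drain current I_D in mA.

I_D = 0.190 mA

With gate tied to drain, V_GS = V_DS ≥ V_GS − V_th, so the device is in saturation.
k_n = μ_nC_ox · (W/L) = 2.2 mA/V².
KCL at the drain: ½ k_n (V_GS − V_th)² = (V_DD − V_GS)/R.
Let x = V_GS − 0.579. Then 48.1 x² + x − 8.741 = 0, giving x = 0.416 V (positive root), so V_GS = 0.995 V.
I_D = (V_DD − V_GS)/R = (9.32 − 0.995) / 43.7 = 0.19 mA.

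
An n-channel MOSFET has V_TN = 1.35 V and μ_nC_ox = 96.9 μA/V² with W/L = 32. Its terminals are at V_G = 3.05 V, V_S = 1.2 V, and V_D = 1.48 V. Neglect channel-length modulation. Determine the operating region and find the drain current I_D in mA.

Triode; I_D = 0.313 mA

V_GS = V_G − V_S = 3.05 − 1.2 = 1.85 V; V_DS = V_D − V_S = 1.48 − 1.2 = 0.28 V.
k_n = μ_nC_ox · (W/L) = 3.101 mA/V².
V_ov = V_GS − V_TN = 1.85 − 1.35 = 0.5 V.
Since V_DS = 0.28 V < V_ov = 0.5 V, the device is in the triode region.
I_D = k_n [V_ov · V_DS − ½ V_DS²] = 3.101 × [0.5 × 0.28 − 0.5 × 0.28²] = 0.313 mA.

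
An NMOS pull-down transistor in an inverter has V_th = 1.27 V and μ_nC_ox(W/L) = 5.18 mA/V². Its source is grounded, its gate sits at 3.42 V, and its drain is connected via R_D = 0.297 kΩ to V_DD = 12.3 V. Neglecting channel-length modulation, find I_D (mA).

I_D = 12.0 mA

V_GS = V_G = 3.42 V, so V_ov = 3.42 − 1.27 = 2.15 V.
Assume saturation: I_D = ½ k_n V_ov² = 0.5 × 5.18 × 2.15² = 12 mA, giving V_DS = V_DD − I_D R_D = 12.3 − 12 × 0.297 = 8.74 V.
V_DS = 8.74 V ≥ V_ov = 2.15 V, confirming saturation.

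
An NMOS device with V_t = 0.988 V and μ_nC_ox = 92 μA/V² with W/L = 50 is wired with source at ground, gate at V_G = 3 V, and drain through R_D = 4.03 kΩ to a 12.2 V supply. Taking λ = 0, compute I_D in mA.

I_D = 2.94 mA

V_GS = V_G = 3 V, so V_ov = 3 − 0.988 = 2.01 V.
k_n = μ_nC_ox · (W/L) = 4.6 mA/V².
Assume saturation: I_D = ½ k_n V_ov² = 0.5 × 4.6 × 2.01² = 9.31 mA, giving V_DS = V_DD − I_D R_D = 12.2 − 9.31 × 4.03 = -25.3 V.
But -25.3 V < V_ov = 2.01 V, so the device is actually in triode.
In triode I_D = k_n[V_ov V_DS − ½ V_DS²] and I_D = (V_DD − V_DS)/R_D. Equating: 9.27 V_DS² − 38.3 V_DS + 12.2 = 0, giving V_DS = 0.348 V (the root below V_ov).
I_D = (12.2 − 0.348) / 4.03 = 2.94 mA.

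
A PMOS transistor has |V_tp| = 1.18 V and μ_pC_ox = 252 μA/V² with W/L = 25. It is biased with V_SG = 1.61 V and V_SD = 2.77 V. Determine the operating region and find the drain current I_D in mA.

k_p = μ_pC_ox · (W/L) = 6.3 mA/V².
V_ov = V_SG − |V_tp| = 1.61 − 1.18 = 0.43 V.
Since V_SD = 2.77 V ≥ V_ov = 0.43 V, the device is in saturation.
I_D = ½ k_p V_ov² = 0.5 × 6.3 × 0.43² = 0.582 mA.

Saturation; I_D = 0.582 mA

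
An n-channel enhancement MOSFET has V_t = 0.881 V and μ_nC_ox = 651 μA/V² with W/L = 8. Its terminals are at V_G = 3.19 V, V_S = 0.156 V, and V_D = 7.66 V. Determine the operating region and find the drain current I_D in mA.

V_GS = V_G − V_S = 3.19 − 0.156 = 3.03 V; V_DS = V_D − V_S = 7.66 − 0.156 = 7.5 V.
k_n = μ_nC_ox · (W/L) = 5.208 mA/V².
V_ov = V_GS − V_t = 3.03 − 0.881 = 2.15 V.
Since V_DS = 7.5 V ≥ V_ov = 2.15 V, the device is in saturation.
I_D = ½ k_n V_ov² = 0.5 × 5.208 × 2.15² = 12.1 mA.

Saturation; I_D = 12.1 mA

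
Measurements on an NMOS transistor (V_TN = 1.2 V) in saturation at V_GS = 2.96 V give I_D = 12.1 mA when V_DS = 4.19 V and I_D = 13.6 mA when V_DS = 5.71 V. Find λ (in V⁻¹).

With V_GS fixed, I_D ∝ (1 + λ V_DS) in saturation, so I_D2/I_D1 = (1 + λ V_DS2)/(1 + λ V_DS1).
13.6/12.1 = 1.124 = (1 + 5.71 λ)/(1 + 4.19 λ).
Solving: λ (I_D1 V_DS2 − I_D2 V_DS1) = I_D2 − I_D1, so λ = (13.6 − 12.1) / (12.1 × 5.71 − 13.6 × 4.19) = 1.5 / 12.1 = 0.124 V⁻¹.

λ = 0.124 V⁻¹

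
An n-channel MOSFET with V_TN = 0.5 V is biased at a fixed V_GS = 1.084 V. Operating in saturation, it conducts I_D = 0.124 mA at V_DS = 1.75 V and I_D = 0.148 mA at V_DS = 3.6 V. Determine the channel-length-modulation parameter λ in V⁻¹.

λ = 0.128 V⁻¹

With V_GS fixed, I_D ∝ (1 + λ V_DS) in saturation, so I_D2/I_D1 = (1 + λ V_DS2)/(1 + λ V_DS1).
0.148/0.124 = 1.194 = (1 + 3.6 λ)/(1 + 1.75 λ).
Solving: λ (I_D1 V_DS2 − I_D2 V_DS1) = I_D2 − I_D1, so λ = (0.148 − 0.124) / (0.124 × 3.6 − 0.148 × 1.75) = 0.024 / 0.187 = 0.128 V⁻¹.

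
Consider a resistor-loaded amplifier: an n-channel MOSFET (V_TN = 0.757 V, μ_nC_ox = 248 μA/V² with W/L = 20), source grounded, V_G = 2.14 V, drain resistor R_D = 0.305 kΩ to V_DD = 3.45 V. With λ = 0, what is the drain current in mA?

V_GS = V_G = 2.14 V, so V_ov = 2.14 − 0.757 = 1.38 V.
k_n = μ_nC_ox · (W/L) = 4.96 mA/V².
Assume saturation: I_D = ½ k_n V_ov² = 0.5 × 4.96 × 1.38² = 4.74 mA, giving V_DS = V_DD − I_D R_D = 3.45 − 4.74 × 0.305 = 2 V.
V_DS = 2 V ≥ V_ov = 1.38 V, confirming saturation.

I_D = 4.74 mA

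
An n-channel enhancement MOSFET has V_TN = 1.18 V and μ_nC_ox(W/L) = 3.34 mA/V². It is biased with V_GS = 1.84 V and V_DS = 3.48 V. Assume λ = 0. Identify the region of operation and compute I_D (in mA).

V_ov = V_GS − V_TN = 1.84 − 1.18 = 0.66 V.
Since V_DS = 3.48 V ≥ V_ov = 0.66 V, the device is in saturation.
I_D = ½ k_n V_ov² = 0.5 × 3.34 × 0.66² = 0.727 mA.

Saturation; I_D = 0.727 mA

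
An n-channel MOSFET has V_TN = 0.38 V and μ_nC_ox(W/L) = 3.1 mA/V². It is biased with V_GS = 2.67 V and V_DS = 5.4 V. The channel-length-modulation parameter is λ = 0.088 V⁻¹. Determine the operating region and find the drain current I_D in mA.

V_ov = V_GS − V_TN = 2.67 − 0.38 = 2.29 V.
Since V_DS = 5.4 V ≥ V_ov = 2.29 V, the device is in saturation.
I_D = ½ k_n V_ov² (1 + λ V_DS) = 0.5 × 3.1 × 2.29² × (1 + 0.088 × 5.4) = 12 mA.

Saturation; I_D = 12.0 mA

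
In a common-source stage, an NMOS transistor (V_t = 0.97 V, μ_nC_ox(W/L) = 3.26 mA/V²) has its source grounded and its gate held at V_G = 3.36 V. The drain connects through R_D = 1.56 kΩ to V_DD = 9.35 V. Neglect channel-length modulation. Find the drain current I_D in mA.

I_D = 5.45 mA

V_GS = V_G = 3.36 V, so V_ov = 3.36 − 0.97 = 2.39 V.
Assume saturation: I_D = ½ k_n V_ov² = 0.5 × 3.26 × 2.39² = 9.31 mA, giving V_DS = V_DD − I_D R_D = 9.35 − 9.31 × 1.56 = -5.17 V.
But -5.17 V < V_ov = 2.39 V, so the device is actually in triode.
In triode I_D = k_n[V_ov V_DS − ½ V_DS²] and I_D = (V_DD − V_DS)/R_D. Equating: 2.54 V_DS² − 13.15 V_DS + 9.35 = 0, giving V_DS = 0.851 V (the root below V_ov).
I_D = (9.35 − 0.851) / 1.56 = 5.45 mA.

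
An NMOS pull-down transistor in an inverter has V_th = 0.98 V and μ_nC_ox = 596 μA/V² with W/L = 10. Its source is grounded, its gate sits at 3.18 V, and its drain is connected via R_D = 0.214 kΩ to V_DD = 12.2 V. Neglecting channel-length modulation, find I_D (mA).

V_GS = V_G = 3.18 V, so V_ov = 3.18 − 0.98 = 2.2 V.
k_n = μ_nC_ox · (W/L) = 5.96 mA/V².
Assume saturation: I_D = ½ k_n V_ov² = 0.5 × 5.96 × 2.2² = 14.4 mA, giving V_DS = V_DD − I_D R_D = 12.2 − 14.4 × 0.214 = 9.11 V.
V_DS = 9.11 V ≥ V_ov = 2.2 V, confirming saturation.

I_D = 14.4 mA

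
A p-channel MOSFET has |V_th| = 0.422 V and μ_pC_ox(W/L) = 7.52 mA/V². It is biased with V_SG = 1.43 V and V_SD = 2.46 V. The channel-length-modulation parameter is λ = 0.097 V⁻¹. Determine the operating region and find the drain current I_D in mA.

V_ov = V_SG − |V_th| = 1.43 − 0.422 = 1.01 V.
Since V_SD = 2.46 V ≥ V_ov = 1.01 V, the device is in saturation.
I_D = ½ k_p V_ov² (1 + λ V_SD) = 0.5 × 7.52 × 1.01² × (1 + 0.097 × 2.46) = 4.73 mA.

Saturation; I_D = 4.73 mA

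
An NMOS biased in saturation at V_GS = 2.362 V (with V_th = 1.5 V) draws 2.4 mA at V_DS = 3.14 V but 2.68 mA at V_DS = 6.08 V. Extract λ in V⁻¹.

With V_GS fixed, I_D ∝ (1 + λ V_DS) in saturation, so I_D2/I_D1 = (1 + λ V_DS2)/(1 + λ V_DS1).
2.68/2.4 = 1.117 = (1 + 6.08 λ)/(1 + 3.14 λ).
Solving: λ (I_D1 V_DS2 − I_D2 V_DS1) = I_D2 − I_D1, so λ = (2.68 − 2.4) / (2.4 × 6.08 − 2.68 × 3.14) = 0.28 / 6.18 = 0.0453 V⁻¹.

λ = 0.0453 V⁻¹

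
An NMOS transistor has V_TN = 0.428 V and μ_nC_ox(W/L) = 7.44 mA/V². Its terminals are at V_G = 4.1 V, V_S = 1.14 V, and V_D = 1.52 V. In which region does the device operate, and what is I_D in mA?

Triode; I_D = 6.62 mA

V_GS = V_G − V_S = 4.1 − 1.14 = 2.96 V; V_DS = V_D − V_S = 1.52 − 1.14 = 0.38 V.
V_ov = V_GS − V_TN = 2.96 − 0.428 = 2.53 V.
Since V_DS = 0.38 V < V_ov = 2.53 V, the device is in the triode region.
I_D = k_n [V_ov · V_DS − ½ V_DS²] = 7.44 × [2.53 × 0.38 − 0.5 × 0.38²] = 6.62 mA.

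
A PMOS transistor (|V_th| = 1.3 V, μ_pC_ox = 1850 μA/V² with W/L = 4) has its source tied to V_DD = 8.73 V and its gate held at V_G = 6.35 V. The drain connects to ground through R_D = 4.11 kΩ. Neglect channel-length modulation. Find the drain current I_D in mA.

V_SG = V_DD − V_G = 8.73 − 6.35 = 2.38 V, so V_ov = 2.38 − 1.3 = 1.08 V.
k_p = μ_pC_ox · (W/L) = 7.4 mA/V².
Assume saturation: I_D = ½ k_p V_ov² = 0.5 × 7.4 × 1.08² = 4.32 mA, giving V_SD = V_DD − I_D R_D = 8.73 − 4.32 × 4.11 = -9.01 V.
But -9.01 V < V_ov = 1.08 V, so the device is actually in triode.
In triode I_D = k_p[V_ov V_SD − ½ V_SD²] and I_D = (V_DD − V_SD)/R_D. Equating: 15.2 V_SD² − 33.85 V_SD + 8.73 = 0, giving V_SD = 0.298 V (the root below V_ov).
I_D = (8.73 − 0.298) / 4.11 = 2.05 mA.

I_D = 2.05 mA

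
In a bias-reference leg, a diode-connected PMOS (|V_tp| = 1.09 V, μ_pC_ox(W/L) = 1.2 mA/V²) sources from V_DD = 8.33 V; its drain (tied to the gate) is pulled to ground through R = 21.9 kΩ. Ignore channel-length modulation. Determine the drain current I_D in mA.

With gate tied to drain, V_SG = V_SD ≥ V_SG − |V_tp|, so the device is in saturation.
KCL at the drain: ½ k_p (V_SG − |V_tp|)² = (V_DD − V_SG)/R.
Let x = V_SG − 1.09. Then 13.1 x² + x − 7.24 = 0, giving x = 0.705 V (positive root), so V_SG = 1.8 V.
I_D = (V_DD − V_SG)/R = (8.33 − 1.8) / 21.9 = 0.298 mA.

I_D = 0.298 mA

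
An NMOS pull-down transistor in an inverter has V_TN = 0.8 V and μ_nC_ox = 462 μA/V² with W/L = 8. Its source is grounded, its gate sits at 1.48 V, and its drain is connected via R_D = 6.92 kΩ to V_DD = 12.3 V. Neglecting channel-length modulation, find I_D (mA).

I_D = 0.855 mA

V_GS = V_G = 1.48 V, so V_ov = 1.48 − 0.8 = 0.68 V.
k_n = μ_nC_ox · (W/L) = 3.696 mA/V².
Assume saturation: I_D = ½ k_n V_ov² = 0.5 × 3.696 × 0.68² = 0.855 mA, giving V_DS = V_DD − I_D R_D = 12.3 − 0.855 × 6.92 = 6.39 V.
V_DS = 6.39 V ≥ V_ov = 0.68 V, confirming saturation.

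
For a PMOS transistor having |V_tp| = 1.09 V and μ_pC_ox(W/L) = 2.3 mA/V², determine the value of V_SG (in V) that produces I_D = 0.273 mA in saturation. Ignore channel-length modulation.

In saturation I_D = ½ k_p (V_SG − |V_tp|)², so V_SG − |V_tp| = √(2 I_D / k_p) = √(2 × 0.273 / 2.3) = 0.487 V.
V_SG = 1.09 + 0.487 = 1.58 V.

V_SG = 1.58 V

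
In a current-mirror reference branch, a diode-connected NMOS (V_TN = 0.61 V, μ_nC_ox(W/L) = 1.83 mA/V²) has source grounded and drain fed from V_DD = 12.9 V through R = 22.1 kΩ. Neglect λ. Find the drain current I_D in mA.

With gate tied to drain, V_GS = V_DS ≥ V_GS − V_TN, so the device is in saturation.
KCL at the drain: ½ k_n (V_GS − V_TN)² = (V_DD − V_GS)/R.
Let x = V_GS − 0.61. Then 20.2 x² + x − 12.29 = 0, giving x = 0.755 V (positive root), so V_GS = 1.37 V.
I_D = (V_DD − V_GS)/R = (12.9 − 1.37) / 22.1 = 0.522 mA.

I_D = 0.522 mA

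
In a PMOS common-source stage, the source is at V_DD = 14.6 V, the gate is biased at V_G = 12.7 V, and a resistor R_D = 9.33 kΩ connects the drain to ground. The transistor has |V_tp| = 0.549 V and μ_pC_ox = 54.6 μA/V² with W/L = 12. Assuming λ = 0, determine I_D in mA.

I_D = 0.598 mA

V_SG = V_DD − V_G = 14.6 − 12.7 = 1.9 V, so V_ov = 1.9 − 0.549 = 1.35 V.
k_p = μ_pC_ox · (W/L) = 0.6552 mA/V².
Assume saturation: I_D = ½ k_p V_ov² = 0.5 × 0.6552 × 1.35² = 0.598 mA, giving V_SD = V_DD − I_D R_D = 14.6 − 0.598 × 9.33 = 9.02 V.
V_SD = 9.02 V ≥ V_ov = 1.35 V, confirming saturation.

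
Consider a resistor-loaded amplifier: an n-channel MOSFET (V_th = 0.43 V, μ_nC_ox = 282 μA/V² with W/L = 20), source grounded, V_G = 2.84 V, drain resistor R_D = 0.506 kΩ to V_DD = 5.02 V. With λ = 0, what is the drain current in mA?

V_GS = V_G = 2.84 V, so V_ov = 2.84 − 0.43 = 2.41 V.
k_n = μ_nC_ox · (W/L) = 5.64 mA/V².
Assume saturation: I_D = ½ k_n V_ov² = 0.5 × 5.64 × 2.41² = 16.4 mA, giving V_DS = V_DD − I_D R_D = 5.02 − 16.4 × 0.506 = -3.27 V.
But -3.27 V < V_ov = 2.41 V, so the device is actually in triode.
In triode I_D = k_n[V_ov V_DS − ½ V_DS²] and I_D = (V_DD − V_DS)/R_D. Equating: 1.43 V_DS² − 7.878 V_DS + 5.02 = 0, giving V_DS = 0.735 V (the root below V_ov).
I_D = (5.02 − 0.735) / 0.506 = 8.47 mA.

I_D = 8.47 mA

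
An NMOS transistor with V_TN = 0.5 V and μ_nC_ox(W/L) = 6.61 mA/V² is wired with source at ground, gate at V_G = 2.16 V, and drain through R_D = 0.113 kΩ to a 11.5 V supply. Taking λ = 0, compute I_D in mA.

V_GS = V_G = 2.16 V, so V_ov = 2.16 − 0.5 = 1.66 V.
Assume saturation: I_D = ½ k_n V_ov² = 0.5 × 6.61 × 1.66² = 9.11 mA, giving V_DS = V_DD − I_D R_D = 11.5 − 9.11 × 0.113 = 10.5 V.
V_DS = 10.5 V ≥ V_ov = 1.66 V, confirming saturation.

I_D = 9.11 mA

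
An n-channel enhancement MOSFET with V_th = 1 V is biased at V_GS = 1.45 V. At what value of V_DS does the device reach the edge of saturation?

The boundary between triode and saturation is V_DS = V_GS − V_th = V_ov.
V_ov = 1.45 − 1 = 0.45 V.

V_DS,sat = 0.450 V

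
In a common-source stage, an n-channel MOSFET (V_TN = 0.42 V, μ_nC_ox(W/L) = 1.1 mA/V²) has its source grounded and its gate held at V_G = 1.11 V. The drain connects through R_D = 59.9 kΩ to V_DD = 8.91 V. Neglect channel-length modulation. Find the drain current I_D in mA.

V_GS = V_G = 1.11 V, so V_ov = 1.11 − 0.42 = 0.69 V.
Assume saturation: I_D = ½ k_n V_ov² = 0.5 × 1.1 × 0.69² = 0.262 mA, giving V_DS = V_DD − I_D R_D = 8.91 − 0.262 × 59.9 = -6.78 V.
But -6.78 V < V_ov = 0.69 V, so the device is actually in triode.
In triode I_D = k_n[V_ov V_DS − ½ V_DS²] and I_D = (V_DD − V_DS)/R_D. Equating: 32.9 V_DS² − 46.46 V_DS + 8.91 = 0, giving V_DS = 0.229 V (the root below V_ov).
I_D = (8.91 − 0.229) / 59.9 = 0.145 mA.

I_D = 0.145 mA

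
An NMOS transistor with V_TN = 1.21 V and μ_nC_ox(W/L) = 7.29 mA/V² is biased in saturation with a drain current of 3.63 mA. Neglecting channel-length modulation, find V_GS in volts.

In saturation I_D = ½ k_n (V_GS − V_TN)², so V_GS − V_TN = √(2 I_D / k_n) = √(2 × 3.63 / 7.29) = 0.998 V.
V_GS = 1.21 + 0.998 = 2.21 V.

V_GS = 2.21 V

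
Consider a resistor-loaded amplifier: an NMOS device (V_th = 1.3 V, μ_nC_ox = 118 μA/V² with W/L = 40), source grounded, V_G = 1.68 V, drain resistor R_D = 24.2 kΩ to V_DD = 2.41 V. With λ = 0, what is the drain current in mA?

V_GS = V_G = 1.68 V, so V_ov = 1.68 − 1.3 = 0.38 V.
k_n = μ_nC_ox · (W/L) = 4.72 mA/V².
Assume saturation: I_D = ½ k_n V_ov² = 0.5 × 4.72 × 0.38² = 0.341 mA, giving V_DS = V_DD − I_D R_D = 2.41 − 0.341 × 24.2 = -5.84 V.
But -5.84 V < V_ov = 0.38 V, so the device is actually in triode.
In triode I_D = k_n[V_ov V_DS − ½ V_DS²] and I_D = (V_DD − V_DS)/R_D. Equating: 57.1 V_DS² − 44.41 V_DS + 2.41 = 0, giving V_DS = 0.0587 V (the root below V_ov).
I_D = (2.41 − 0.0587) / 24.2 = 0.0972 mA.

I_D = 0.0972 mA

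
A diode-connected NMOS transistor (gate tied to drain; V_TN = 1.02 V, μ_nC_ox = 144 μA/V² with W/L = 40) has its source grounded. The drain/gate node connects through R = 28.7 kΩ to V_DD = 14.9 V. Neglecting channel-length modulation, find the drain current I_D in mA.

With gate tied to drain, V_GS = V_DS ≥ V_GS − V_TN, so the device is in saturation.
k_n = μ_nC_ox · (W/L) = 5.76 mA/V².
KCL at the drain: ½ k_n (V_GS − V_TN)² = (V_DD − V_GS)/R.
Let x = V_GS − 1.02. Then 82.7 x² + x − 13.88 = 0, giving x = 0.404 V (positive root), so V_GS = 1.42 V.
I_D = (V_DD − V_GS)/R = (14.9 − 1.42) / 28.7 = 0.47 mA.

I_D = 0.470 mA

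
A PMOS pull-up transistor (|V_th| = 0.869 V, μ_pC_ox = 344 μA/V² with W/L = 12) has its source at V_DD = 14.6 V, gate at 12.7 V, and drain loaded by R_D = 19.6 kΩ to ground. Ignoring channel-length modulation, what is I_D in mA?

V_SG = V_DD − V_G = 14.6 − 12.7 = 1.9 V, so V_ov = 1.9 − 0.869 = 1.03 V.
k_p = μ_pC_ox · (W/L) = 4.128 mA/V².
Assume saturation: I_D = ½ k_p V_ov² = 0.5 × 4.128 × 1.03² = 2.19 mA, giving V_SD = V_DD − I_D R_D = 14.6 − 2.19 × 19.6 = -28.4 V.
But -28.4 V < V_ov = 1.03 V, so the device is actually in triode.
In triode I_D = k_p[V_ov V_SD − ½ V_SD²] and I_D = (V_DD − V_SD)/R_D. Equating: 40.5 V_SD² − 84.42 V_SD + 14.6 = 0, giving V_SD = 0.19 V (the root below V_ov).
I_D = (14.6 − 0.19) / 19.6 = 0.735 mA.

I_D = 0.735 mA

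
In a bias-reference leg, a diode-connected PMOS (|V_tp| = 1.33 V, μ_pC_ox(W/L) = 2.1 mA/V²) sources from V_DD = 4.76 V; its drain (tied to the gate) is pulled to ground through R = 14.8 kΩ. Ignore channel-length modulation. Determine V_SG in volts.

With gate tied to drain, V_SG = V_SD ≥ V_SG − |V_tp|, so the device is in saturation.
KCL at the drain: ½ k_p (V_SG − |V_tp|)² = (V_DD − V_SG)/R.
Let x = V_SG − 1.33. Then 15.5 x² + x − 3.43 = 0, giving x = 0.439 V (positive root), so V_SG = 1.77 V.
I_D = (V_DD − V_SG)/R = (4.76 − 1.77) / 14.8 = 0.202 mA.

V_SG = 1.77 V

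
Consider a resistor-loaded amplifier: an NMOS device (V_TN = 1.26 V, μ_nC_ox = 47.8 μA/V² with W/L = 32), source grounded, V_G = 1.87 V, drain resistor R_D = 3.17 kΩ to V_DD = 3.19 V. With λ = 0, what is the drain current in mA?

V_GS = V_G = 1.87 V, so V_ov = 1.87 − 1.26 = 0.61 V.
k_n = μ_nC_ox · (W/L) = 1.53 mA/V².
Assume saturation: I_D = ½ k_n V_ov² = 0.5 × 1.53 × 0.61² = 0.285 mA, giving V_DS = V_DD − I_D R_D = 3.19 − 0.285 × 3.17 = 2.29 V.
V_DS = 2.29 V ≥ V_ov = 0.61 V, confirming saturation.

I_D = 0.285 mA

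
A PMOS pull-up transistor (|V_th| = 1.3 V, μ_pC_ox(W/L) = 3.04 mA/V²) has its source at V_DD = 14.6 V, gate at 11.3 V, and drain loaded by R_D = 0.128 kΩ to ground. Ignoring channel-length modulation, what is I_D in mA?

I_D = 6.08 mA

V_SG = V_DD − V_G = 14.6 − 11.3 = 3.3 V, so V_ov = 3.3 − 1.3 = 2 V.
Assume saturation: I_D = ½ k_p V_ov² = 0.5 × 3.04 × 2² = 6.08 mA, giving V_SD = V_DD − I_D R_D = 14.6 − 6.08 × 0.128 = 13.8 V.
V_SD = 13.8 V ≥ V_ov = 2 V, confirming saturation.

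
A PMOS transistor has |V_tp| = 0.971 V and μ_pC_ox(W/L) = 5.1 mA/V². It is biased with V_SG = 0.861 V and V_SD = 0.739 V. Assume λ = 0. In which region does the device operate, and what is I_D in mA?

Cutoff; I_D = 0 mA

V_SG = 0.861 V < |V_tp| = 0.971 V, so the transistor is in cutoff.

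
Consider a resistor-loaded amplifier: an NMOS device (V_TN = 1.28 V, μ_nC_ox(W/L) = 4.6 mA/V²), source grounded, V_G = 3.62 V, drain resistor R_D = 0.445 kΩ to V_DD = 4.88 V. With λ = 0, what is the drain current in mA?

I_D = 8.65 mA

V_GS = V_G = 3.62 V, so V_ov = 3.62 − 1.28 = 2.34 V.
Assume saturation: I_D = ½ k_n V_ov² = 0.5 × 4.6 × 2.34² = 12.6 mA, giving V_DS = V_DD − I_D R_D = 4.88 − 12.6 × 0.445 = -0.724 V.
But -0.724 V < V_ov = 2.34 V, so the device is actually in triode.
In triode I_D = k_n[V_ov V_DS − ½ V_DS²] and I_D = (V_DD − V_DS)/R_D. Equating: 1.02 V_DS² − 5.79 V_DS + 4.88 = 0, giving V_DS = 1.03 V (the root below V_ov).
I_D = (4.88 − 1.03) / 0.445 = 8.65 mA.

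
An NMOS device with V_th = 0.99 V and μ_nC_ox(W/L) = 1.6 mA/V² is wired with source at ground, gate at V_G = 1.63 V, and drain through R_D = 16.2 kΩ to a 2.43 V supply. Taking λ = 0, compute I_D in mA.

V_GS = V_G = 1.63 V, so V_ov = 1.63 − 0.99 = 0.64 V.
Assume saturation: I_D = ½ k_n V_ov² = 0.5 × 1.6 × 0.64² = 0.328 mA, giving V_DS = V_DD − I_D R_D = 2.43 − 0.328 × 16.2 = -2.88 V.
But -2.88 V < V_ov = 0.64 V, so the device is actually in triode.
In triode I_D = k_n[V_ov V_DS − ½ V_DS²] and I_D = (V_DD − V_DS)/R_D. Equating: 13 V_DS² − 17.59 V_DS + 2.43 = 0, giving V_DS = 0.156 V (the root below V_ov).
I_D = (2.43 − 0.156) / 16.2 = 0.14 mA.

I_D = 0.140 mA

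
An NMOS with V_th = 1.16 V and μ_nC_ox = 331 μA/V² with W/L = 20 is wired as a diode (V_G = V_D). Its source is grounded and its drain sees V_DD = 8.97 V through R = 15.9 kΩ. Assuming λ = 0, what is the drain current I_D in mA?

I_D = 0.468 mA

With gate tied to drain, V_GS = V_DS ≥ V_GS − V_th, so the device is in saturation.
k_n = μ_nC_ox · (W/L) = 6.62 mA/V².
KCL at the drain: ½ k_n (V_GS − V_th)² = (V_DD − V_GS)/R.
Let x = V_GS − 1.16. Then 52.6 x² + x − 7.81 = 0, giving x = 0.376 V (positive root), so V_GS = 1.54 V.
I_D = (V_DD − V_GS)/R = (8.97 − 1.54) / 15.9 = 0.468 mA.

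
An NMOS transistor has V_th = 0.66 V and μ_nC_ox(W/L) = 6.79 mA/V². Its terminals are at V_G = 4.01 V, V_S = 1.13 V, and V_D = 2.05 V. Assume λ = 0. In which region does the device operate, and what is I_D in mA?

V_GS = V_G − V_S = 4.01 − 1.13 = 2.88 V; V_DS = V_D − V_S = 2.05 − 1.13 = 0.92 V.
V_ov = V_GS − V_th = 2.88 − 0.66 = 2.22 V.
Since V_DS = 0.92 V < V_ov = 2.22 V, the device is in the triode region.
I_D = k_n [V_ov · V_DS − ½ V_DS²] = 6.79 × [2.22 × 0.92 − 0.5 × 0.92²] = 11 mA.

Triode; I_D = 11.0 mA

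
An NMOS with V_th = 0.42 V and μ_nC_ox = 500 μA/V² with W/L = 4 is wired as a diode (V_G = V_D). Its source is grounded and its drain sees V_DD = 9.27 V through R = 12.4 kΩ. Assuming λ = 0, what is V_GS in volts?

With gate tied to drain, V_GS = V_DS ≥ V_GS − V_th, so the device is in saturation.
k_n = μ_nC_ox · (W/L) = 2 mA/V².
KCL at the drain: ½ k_n (V_GS − V_th)² = (V_DD − V_GS)/R.
Let x = V_GS − 0.42. Then 12.4 x² + x − 8.85 = 0, giving x = 0.805 V (positive root), so V_GS = 1.23 V.
I_D = (V_DD − V_GS)/R = (9.27 − 1.23) / 12.4 = 0.649 mA.

V_GS = 1.23 V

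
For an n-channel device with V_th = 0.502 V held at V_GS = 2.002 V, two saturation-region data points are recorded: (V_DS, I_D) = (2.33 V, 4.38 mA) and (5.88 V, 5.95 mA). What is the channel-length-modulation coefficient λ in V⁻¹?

λ = 0.132 V⁻¹

With V_GS fixed, I_D ∝ (1 + λ V_DS) in saturation, so I_D2/I_D1 = (1 + λ V_DS2)/(1 + λ V_DS1).
5.95/4.38 = 1.358 = (1 + 5.88 λ)/(1 + 2.33 λ).
Solving: λ (I_D1 V_DS2 − I_D2 V_DS1) = I_D2 − I_D1, so λ = (5.95 − 4.38) / (4.38 × 5.88 − 5.95 × 2.33) = 1.57 / 11.9 = 0.132 V⁻¹.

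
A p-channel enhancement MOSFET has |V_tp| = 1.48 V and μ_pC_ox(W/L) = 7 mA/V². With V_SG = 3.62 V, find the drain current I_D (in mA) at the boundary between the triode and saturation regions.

At the boundary V_SD = V_ov = V_SG − |V_tp| = 3.62 − 1.48 = 2.14 V.
I_D = ½ k_p V_ov² = 0.5 × 7 × 2.14² = 16 mA.

I_D = 16.0 mA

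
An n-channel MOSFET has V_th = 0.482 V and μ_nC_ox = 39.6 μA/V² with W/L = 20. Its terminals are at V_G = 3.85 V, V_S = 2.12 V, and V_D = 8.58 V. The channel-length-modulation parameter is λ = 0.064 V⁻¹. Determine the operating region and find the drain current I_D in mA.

Saturation; I_D = 0.872 mA

V_GS = V_G − V_S = 3.85 − 2.12 = 1.73 V; V_DS = V_D − V_S = 8.58 − 2.12 = 6.46 V.
k_n = μ_nC_ox · (W/L) = 0.792 mA/V².
V_ov = V_GS − V_th = 1.73 − 0.482 = 1.25 V.
Since V_DS = 6.46 V ≥ V_ov = 1.25 V, the device is in saturation.
I_D = ½ k_n V_ov² (1 + λ V_DS) = 0.5 × 0.792 × 1.25² × (1 + 0.064 × 6.46) = 0.872 mA.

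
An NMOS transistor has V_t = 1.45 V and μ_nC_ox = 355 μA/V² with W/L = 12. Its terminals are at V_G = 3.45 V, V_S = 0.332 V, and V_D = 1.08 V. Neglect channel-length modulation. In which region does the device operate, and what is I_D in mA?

Triode; I_D = 4.12 mA

V_GS = V_G − V_S = 3.45 − 0.332 = 3.12 V; V_DS = V_D − V_S = 1.08 − 0.332 = 0.748 V.
k_n = μ_nC_ox · (W/L) = 4.26 mA/V².
V_ov = V_GS − V_t = 3.12 − 1.45 = 1.67 V.
Since V_DS = 0.748 V < V_ov = 1.67 V, the device is in the triode region.
I_D = k_n [V_ov · V_DS − ½ V_DS²] = 4.26 × [1.67 × 0.748 − 0.5 × 0.748²] = 4.12 mA.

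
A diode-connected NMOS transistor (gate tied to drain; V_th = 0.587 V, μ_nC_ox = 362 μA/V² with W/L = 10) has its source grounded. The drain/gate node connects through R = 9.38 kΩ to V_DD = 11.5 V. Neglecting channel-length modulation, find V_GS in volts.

With gate tied to drain, V_GS = V_DS ≥ V_GS − V_th, so the device is in saturation.
k_n = μ_nC_ox · (W/L) = 3.62 mA/V².
KCL at the drain: ½ k_n (V_GS − V_th)² = (V_DD − V_GS)/R.
Let x = V_GS − 0.587. Then 17 x² + x − 10.91 = 0, giving x = 0.773 V (positive root), so V_GS = 1.36 V.
I_D = (V_DD − V_GS)/R = (11.5 − 1.36) / 9.38 = 1.08 mA.

V_GS = 1.36 V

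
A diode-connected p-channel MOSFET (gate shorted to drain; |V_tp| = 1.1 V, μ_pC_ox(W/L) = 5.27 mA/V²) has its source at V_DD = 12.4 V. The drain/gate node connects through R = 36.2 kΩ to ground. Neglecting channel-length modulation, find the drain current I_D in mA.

I_D = 0.303 mA

With gate tied to drain, V_SG = V_SD ≥ V_SG − |V_tp|, so the device is in saturation.
KCL at the drain: ½ k_p (V_SG − |V_tp|)² = (V_DD − V_SG)/R.
Let x = V_SG − 1.1. Then 95.4 x² + x − 11.3 = 0, giving x = 0.339 V (positive root), so V_SG = 1.44 V.
I_D = (V_DD − V_SG)/R = (12.4 − 1.44) / 36.2 = 0.303 mA.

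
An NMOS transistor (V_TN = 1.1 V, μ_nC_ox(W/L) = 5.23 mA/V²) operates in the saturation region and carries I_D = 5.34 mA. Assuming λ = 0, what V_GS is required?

V_GS = 2.53 V

In saturation I_D = ½ k_n (V_GS − V_TN)², so V_GS − V_TN = √(2 I_D / k_n) = √(2 × 5.34 / 5.23) = 1.43 V.
V_GS = 1.1 + 1.43 = 2.53 V.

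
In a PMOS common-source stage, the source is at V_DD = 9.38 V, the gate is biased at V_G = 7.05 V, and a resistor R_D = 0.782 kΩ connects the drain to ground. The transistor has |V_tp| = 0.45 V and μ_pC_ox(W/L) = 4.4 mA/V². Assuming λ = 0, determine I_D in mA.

V_SG = V_DD − V_G = 9.38 − 7.05 = 2.33 V, so V_ov = 2.33 − 0.45 = 1.88 V.
Assume saturation: I_D = ½ k_p V_ov² = 0.5 × 4.4 × 1.88² = 7.78 mA, giving V_SD = V_DD − I_D R_D = 9.38 − 7.78 × 0.782 = 3.3 V.
V_SD = 3.3 V ≥ V_ov = 1.88 V, confirming saturation.

I_D = 7.78 mA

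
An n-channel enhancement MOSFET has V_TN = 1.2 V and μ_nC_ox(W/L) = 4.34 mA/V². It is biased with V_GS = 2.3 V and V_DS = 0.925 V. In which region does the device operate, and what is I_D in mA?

V_ov = V_GS − V_TN = 2.3 − 1.2 = 1.1 V.
Since V_DS = 0.925 V < V_ov = 1.1 V, the device is in the triode region.
I_D = k_n [V_ov · V_DS − ½ V_DS²] = 4.34 × [1.1 × 0.925 − 0.5 × 0.925²] = 2.56 mA.

Triode; I_D = 2.56 mA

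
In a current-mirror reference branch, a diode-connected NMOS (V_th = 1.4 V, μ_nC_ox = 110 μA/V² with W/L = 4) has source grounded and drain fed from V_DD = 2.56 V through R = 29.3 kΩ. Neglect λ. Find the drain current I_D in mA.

I_D = 0.0275 mA

With gate tied to drain, V_GS = V_DS ≥ V_GS − V_th, so the device is in saturation.
k_n = μ_nC_ox · (W/L) = 0.44 mA/V².
KCL at the drain: ½ k_n (V_GS − V_th)² = (V_DD − V_GS)/R.
Let x = V_GS − 1.4. Then 6.45 x² + x − 1.16 = 0, giving x = 0.354 V (positive root), so V_GS = 1.75 V.
I_D = (V_DD − V_GS)/R = (2.56 − 1.75) / 29.3 = 0.0275 mA.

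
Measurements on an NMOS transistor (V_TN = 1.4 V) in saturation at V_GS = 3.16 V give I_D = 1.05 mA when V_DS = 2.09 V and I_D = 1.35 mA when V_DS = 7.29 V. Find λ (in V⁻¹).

λ = 0.0621 V⁻¹

With V_GS fixed, I_D ∝ (1 + λ V_DS) in saturation, so I_D2/I_D1 = (1 + λ V_DS2)/(1 + λ V_DS1).
1.35/1.05 = 1.286 = (1 + 7.29 λ)/(1 + 2.09 λ).
Solving: λ (I_D1 V_DS2 − I_D2 V_DS1) = I_D2 − I_D1, so λ = (1.35 − 1.05) / (1.05 × 7.29 − 1.35 × 2.09) = 0.3 / 4.83 = 0.0621 V⁻¹.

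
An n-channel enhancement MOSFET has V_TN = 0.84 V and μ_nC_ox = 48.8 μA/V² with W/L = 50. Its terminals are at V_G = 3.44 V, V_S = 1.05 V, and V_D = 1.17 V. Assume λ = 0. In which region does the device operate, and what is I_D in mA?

Triode; I_D = 0.436 mA

V_GS = V_G − V_S = 3.44 − 1.05 = 2.39 V; V_DS = V_D − V_S = 1.17 − 1.05 = 0.12 V.
k_n = μ_nC_ox · (W/L) = 2.44 mA/V².
V_ov = V_GS − V_TN = 2.39 − 0.84 = 1.55 V.
Since V_DS = 0.12 V < V_ov = 1.55 V, the device is in the triode region.
I_D = k_n [V_ov · V_DS − ½ V_DS²] = 2.44 × [1.55 × 0.12 − 0.5 × 0.12²] = 0.436 mA.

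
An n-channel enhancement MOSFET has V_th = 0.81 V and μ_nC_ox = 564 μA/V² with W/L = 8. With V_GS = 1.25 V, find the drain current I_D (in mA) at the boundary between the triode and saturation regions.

At the boundary V_DS = V_ov = V_GS − V_th = 1.25 − 0.81 = 0.44 V.
k_n = μ_nC_ox · (W/L) = 4.512 mA/V².
I_D = ½ k_n V_ov² = 0.5 × 4.512 × 0.44² = 0.437 mA.

I_D = 0.437 mA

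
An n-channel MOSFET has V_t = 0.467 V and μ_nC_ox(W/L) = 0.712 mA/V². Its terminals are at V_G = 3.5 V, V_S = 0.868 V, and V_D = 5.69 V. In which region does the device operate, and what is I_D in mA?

V_GS = V_G − V_S = 3.5 − 0.868 = 2.63 V; V_DS = V_D − V_S = 5.69 − 0.868 = 4.82 V.
V_ov = V_GS − V_t = 2.63 − 0.467 = 2.17 V.
Since V_DS = 4.82 V ≥ V_ov = 2.17 V, the device is in saturation.
I_D = ½ k_n V_ov² = 0.5 × 0.712 × 2.17² = 1.67 mA.

Saturation; I_D = 1.67 mA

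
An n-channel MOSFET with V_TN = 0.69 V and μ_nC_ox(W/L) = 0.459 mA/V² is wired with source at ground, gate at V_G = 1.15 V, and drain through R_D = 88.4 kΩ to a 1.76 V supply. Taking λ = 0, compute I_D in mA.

I_D = 0.0188 mA

V_GS = V_G = 1.15 V, so V_ov = 1.15 − 0.69 = 0.46 V.
Assume saturation: I_D = ½ k_n V_ov² = 0.5 × 0.459 × 0.46² = 0.0486 mA, giving V_DS = V_DD − I_D R_D = 1.76 − 0.0486 × 88.4 = -2.53 V.
But -2.53 V < V_ov = 0.46 V, so the device is actually in triode.
In triode I_D = k_n[V_ov V_DS − ½ V_DS²] and I_D = (V_DD − V_DS)/R_D. Equating: 20.3 V_DS² − 19.66 V_DS + 1.76 = 0, giving V_DS = 0.0998 V (the root below V_ov).
I_D = (1.76 − 0.0998) / 88.4 = 0.0188 mA.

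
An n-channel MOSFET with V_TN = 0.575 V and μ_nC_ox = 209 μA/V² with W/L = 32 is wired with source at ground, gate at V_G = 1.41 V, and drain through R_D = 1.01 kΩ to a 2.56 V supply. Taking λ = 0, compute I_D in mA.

V_GS = V_G = 1.41 V, so V_ov = 1.41 − 0.575 = 0.835 V.
k_n = μ_nC_ox · (W/L) = 6.688 mA/V².
Assume saturation: I_D = ½ k_n V_ov² = 0.5 × 6.688 × 0.835² = 2.33 mA, giving V_DS = V_DD − I_D R_D = 2.56 − 2.33 × 1.01 = 0.205 V.
But 0.205 V < V_ov = 0.835 V, so the device is actually in triode.
In triode I_D = k_n[V_ov V_DS − ½ V_DS²] and I_D = (V_DD − V_DS)/R_D. Equating: 3.38 V_DS² − 6.64 V_DS + 2.56 = 0, giving V_DS = 0.527 V (the root below V_ov).
I_D = (2.56 − 0.527) / 1.01 = 2.01 mA.

I_D = 2.01 mA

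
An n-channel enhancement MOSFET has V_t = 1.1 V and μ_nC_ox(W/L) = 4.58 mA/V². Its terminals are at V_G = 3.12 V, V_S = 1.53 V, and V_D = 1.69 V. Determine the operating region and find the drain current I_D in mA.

V_GS = V_G − V_S = 3.12 − 1.53 = 1.59 V; V_DS = V_D − V_S = 1.69 − 1.53 = 0.16 V.
V_ov = V_GS − V_t = 1.59 − 1.1 = 0.49 V.
Since V_DS = 0.16 V < V_ov = 0.49 V, the device is in the triode region.
I_D = k_n [V_ov · V_DS − ½ V_DS²] = 4.58 × [0.49 × 0.16 − 0.5 × 0.16²] = 0.3 mA.

Triode; I_D = 0.300 mA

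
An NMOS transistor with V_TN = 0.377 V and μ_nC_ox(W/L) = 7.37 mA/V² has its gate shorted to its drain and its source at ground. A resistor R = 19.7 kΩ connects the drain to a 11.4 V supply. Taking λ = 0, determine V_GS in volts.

V_GS = 0.760 V

With gate tied to drain, V_GS = V_DS ≥ V_GS − V_TN, so the device is in saturation.
KCL at the drain: ½ k_n (V_GS − V_TN)² = (V_DD − V_GS)/R.
Let x = V_GS − 0.377. Then 72.6 x² + x − 11.02 = 0, giving x = 0.383 V (positive root), so V_GS = 0.76 V.
I_D = (V_DD − V_GS)/R = (11.4 − 0.76) / 19.7 = 0.54 mA.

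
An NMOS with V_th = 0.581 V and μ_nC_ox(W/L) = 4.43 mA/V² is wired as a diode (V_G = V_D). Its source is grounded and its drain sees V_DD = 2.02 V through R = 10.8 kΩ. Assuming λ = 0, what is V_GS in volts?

With gate tied to drain, V_GS = V_DS ≥ V_GS − V_th, so the device is in saturation.
KCL at the drain: ½ k_n (V_GS − V_th)² = (V_DD − V_GS)/R.
Let x = V_GS − 0.581. Then 23.9 x² + x − 1.439 = 0, giving x = 0.225 V (positive root), so V_GS = 0.806 V.
I_D = (V_DD − V_GS)/R = (2.02 − 0.806) / 10.8 = 0.112 mA.

V_GS = 0.806 V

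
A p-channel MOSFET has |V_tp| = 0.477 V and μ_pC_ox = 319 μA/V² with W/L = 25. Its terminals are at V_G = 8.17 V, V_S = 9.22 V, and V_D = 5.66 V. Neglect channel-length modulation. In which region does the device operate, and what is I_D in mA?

Saturation; I_D = 1.31 mA

V_SG = V_S − V_G = 9.22 − 8.17 = 1.05 V; V_SD = V_S − V_D = 9.22 − 5.66 = 3.56 V.
k_p = μ_pC_ox · (W/L) = 7.975 mA/V².
V_ov = V_SG − |V_tp| = 1.05 − 0.477 = 0.573 V.
Since V_SD = 3.56 V ≥ V_ov = 0.573 V, the device is in saturation.
I_D = ½ k_p V_ov² = 0.5 × 7.975 × 0.573² = 1.31 mA.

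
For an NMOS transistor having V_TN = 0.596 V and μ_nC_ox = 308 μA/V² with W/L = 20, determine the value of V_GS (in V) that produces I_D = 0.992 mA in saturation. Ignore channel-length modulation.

k_n = μ_nC_ox · (W/L) = 6.16 mA/V².
In saturation I_D = ½ k_n (V_GS − V_TN)², so V_GS − V_TN = √(2 I_D / k_n) = √(2 × 0.992 / 6.16) = 0.568 V.
V_GS = 0.596 + 0.568 = 1.16 V.

V_GS = 1.16 V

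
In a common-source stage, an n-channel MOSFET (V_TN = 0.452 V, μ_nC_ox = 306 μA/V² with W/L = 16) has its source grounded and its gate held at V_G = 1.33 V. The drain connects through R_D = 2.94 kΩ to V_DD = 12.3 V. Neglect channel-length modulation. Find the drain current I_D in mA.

V_GS = V_G = 1.33 V, so V_ov = 1.33 − 0.452 = 0.878 V.
k_n = μ_nC_ox · (W/L) = 4.896 mA/V².
Assume saturation: I_D = ½ k_n V_ov² = 0.5 × 4.896 × 0.878² = 1.89 mA, giving V_DS = V_DD − I_D R_D = 12.3 − 1.89 × 2.94 = 6.75 V.
V_DS = 6.75 V ≥ V_ov = 0.878 V, confirming saturation.

I_D = 1.89 mA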